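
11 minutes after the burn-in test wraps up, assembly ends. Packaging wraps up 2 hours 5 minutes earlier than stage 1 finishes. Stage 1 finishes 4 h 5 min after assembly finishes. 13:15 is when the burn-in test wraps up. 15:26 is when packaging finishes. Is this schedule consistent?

Assembly ends at 13:15 + 11 min = 13:26.
Stage 1 ends at 13:26 + 245 min = 17:31.
Packaging ends at 17:31 − 125 min = 15:26.
That matches the stated 15:26, so the schedule is consistent.

Yes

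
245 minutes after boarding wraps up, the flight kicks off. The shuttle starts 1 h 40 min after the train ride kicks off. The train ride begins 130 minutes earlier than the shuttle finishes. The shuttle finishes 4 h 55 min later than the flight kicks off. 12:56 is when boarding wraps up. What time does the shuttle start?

The flight starts at 12:56 + 245 min = 17:01.
The shuttle ends at 17:01 + 295 min = 21:56.
The train ride starts at 21:56 − 130 min = 19:46.
The shuttle starts at 19:46 + 100 min = 21:26.

21:26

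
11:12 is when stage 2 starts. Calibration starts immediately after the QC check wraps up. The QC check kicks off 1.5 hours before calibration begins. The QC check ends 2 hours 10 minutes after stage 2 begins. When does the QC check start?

11:52

The QC check ends at 11:12 + 130 min = 13:22.
So calibration starts at 13:22.
The QC check starts at 13:22 − 90 min = 11:52.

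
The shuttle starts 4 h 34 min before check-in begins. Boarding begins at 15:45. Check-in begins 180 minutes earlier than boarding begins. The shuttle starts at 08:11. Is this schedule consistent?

Yes

Check-in starts at 15:45 − 180 min = 12:45.
The shuttle starts at 12:45 − 274 min = 08:11.
That matches the stated 08:11, so the schedule is consistent.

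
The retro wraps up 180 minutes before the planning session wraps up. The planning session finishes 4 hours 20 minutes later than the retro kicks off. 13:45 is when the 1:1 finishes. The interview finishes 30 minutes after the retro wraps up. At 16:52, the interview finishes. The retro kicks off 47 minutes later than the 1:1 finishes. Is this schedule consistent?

No

The retro starts at 13:45 + 47 min = 14:32.
The planning session ends at 14:32 + 260 min = 18:52.
The retro ends at 18:52 − 180 min = 15:52.
The interview ends at 15:52 + 30 min = 16:22.
But the interview is also said to end at 16:52 — a 30-minute conflict.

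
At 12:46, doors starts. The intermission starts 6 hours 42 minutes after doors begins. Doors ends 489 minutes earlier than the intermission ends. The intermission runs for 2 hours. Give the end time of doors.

The intermission starts at 12:46 + 402 min = 19:28.
The intermission ends at 19:28 + 120 min = 21:28.
Doors ends at 21:28 − 489 min = 13:19.

13:19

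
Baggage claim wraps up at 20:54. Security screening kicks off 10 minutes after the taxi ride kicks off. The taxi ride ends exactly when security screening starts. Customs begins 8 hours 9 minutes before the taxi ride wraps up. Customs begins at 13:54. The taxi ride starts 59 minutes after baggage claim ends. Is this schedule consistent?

The taxi ride starts at 20:54 + 59 min = 21:53.
Security screening starts at 21:53 + 10 min = 22:03.
So the taxi ride ends at 22:03.
Customs starts at 22:03 − 489 min = 13:54.
That matches the stated 13:54, so the schedule is consistent.

Yes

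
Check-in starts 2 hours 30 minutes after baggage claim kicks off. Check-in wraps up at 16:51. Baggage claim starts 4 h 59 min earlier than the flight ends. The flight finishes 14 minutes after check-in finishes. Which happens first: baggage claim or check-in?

The flight ends at 16:51 + 14 min = 17:05.
Baggage claim starts at 17:05 − 299 min = 12:06.
Check-in starts at 12:06 + 150 min = 14:36.
Baggage claim starts at 12:06 and check-in starts at 14:36, so baggage claim is first.

baggage claim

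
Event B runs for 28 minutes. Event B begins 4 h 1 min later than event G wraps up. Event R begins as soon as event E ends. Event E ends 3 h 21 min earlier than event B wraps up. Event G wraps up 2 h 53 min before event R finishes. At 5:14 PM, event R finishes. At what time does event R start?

3:29 PM

Event G ends at 5:14 PM − 173 min = 2:21 PM.
Event B starts at 2:21 PM + 241 min = 6:22 PM.
Event B ends at 6:22 PM + 28 min = 6:50 PM.
Event E ends at 6:50 PM − 201 min = 3:29 PM.
So event R starts at 3:29 PM.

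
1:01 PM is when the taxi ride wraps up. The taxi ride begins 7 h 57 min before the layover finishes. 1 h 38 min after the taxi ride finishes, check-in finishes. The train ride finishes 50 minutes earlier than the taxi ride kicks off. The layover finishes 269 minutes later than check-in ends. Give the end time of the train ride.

10:21 AM

Check-in ends at 1:01 PM + 98 min = 2:39 PM.
The layover ends at 2:39 PM + 269 min = 7:08 PM.
The taxi ride starts at 7:08 PM − 477 min = 11:11 AM.
The train ride ends at 11:11 AM − 50 min = 10:21 AM.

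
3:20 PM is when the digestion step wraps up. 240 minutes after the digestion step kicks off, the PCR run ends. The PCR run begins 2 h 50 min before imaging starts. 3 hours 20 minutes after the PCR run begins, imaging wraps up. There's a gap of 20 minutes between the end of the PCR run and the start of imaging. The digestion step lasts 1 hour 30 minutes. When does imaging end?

The digestion step starts at 3:20 PM − 90 min = 1:50 PM.
The PCR run ends at 1:50 PM + 240 min = 5:50 PM.
Imaging starts at 5:50 PM + 20 min = 6:10 PM.
The PCR run starts at 6:10 PM − 170 min = 3:20 PM.
Imaging ends at 3:20 PM + 200 min = 6:40 PM.

6:40 PM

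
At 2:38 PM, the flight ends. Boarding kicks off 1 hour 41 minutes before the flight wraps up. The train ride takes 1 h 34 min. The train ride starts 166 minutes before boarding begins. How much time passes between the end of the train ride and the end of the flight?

Boarding starts at 2:38 PM − 101 min = 12:57 PM.
The train ride starts at 12:57 PM − 166 min = 10:11 AM.
The train ride ends at 10:11 AM + 94 min = 11:45 AM.
From 11:45 AM to 2:38 PM is 2 hours 53 minutes.

2 hours 53 minutes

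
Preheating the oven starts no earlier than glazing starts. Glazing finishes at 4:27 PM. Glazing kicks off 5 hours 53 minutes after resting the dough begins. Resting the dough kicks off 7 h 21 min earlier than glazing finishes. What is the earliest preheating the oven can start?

2:59 PM

Resting the dough starts at 4:27 PM − 441 min = 9:06 AM.
Glazing starts at 9:06 AM + 353 min = 2:59 PM.
Preheating the oven is bounded by glazing, so the earliest it can start is 2:59 PM.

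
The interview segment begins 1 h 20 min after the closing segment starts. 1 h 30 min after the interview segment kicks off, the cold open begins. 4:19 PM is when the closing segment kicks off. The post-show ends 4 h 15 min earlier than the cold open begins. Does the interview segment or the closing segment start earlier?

The interview segment starts at 4:19 PM + 80 min = 5:39 PM.
The interview segment starts at 5:39 PM and the closing segment starts at 4:19 PM, so the closing segment is first.

the closing segment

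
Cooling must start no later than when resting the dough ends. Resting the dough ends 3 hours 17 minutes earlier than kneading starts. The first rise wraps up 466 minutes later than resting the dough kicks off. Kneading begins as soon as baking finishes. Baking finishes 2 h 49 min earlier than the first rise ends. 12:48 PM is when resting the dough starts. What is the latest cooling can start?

2:28 PM

The first rise ends at 12:48 PM + 466 min = 8:34 PM.
Baking ends at 8:34 PM − 169 min = 5:45 PM.
So kneading starts at 5:45 PM.
Resting the dough ends at 5:45 PM − 197 min = 2:28 PM.
Cooling is bounded by resting the dough, so the latest it can start is 2:28 PM.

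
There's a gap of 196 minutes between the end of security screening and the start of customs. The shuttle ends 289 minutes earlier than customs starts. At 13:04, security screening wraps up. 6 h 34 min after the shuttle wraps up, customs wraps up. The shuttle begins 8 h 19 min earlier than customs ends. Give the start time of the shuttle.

Customs starts at 13:04 + 196 min = 16:20.
The shuttle ends at 16:20 − 289 min = 11:31.
Customs ends at 11:31 + 394 min = 18:05.
The shuttle starts at 18:05 − 499 min = 09:46.

09:46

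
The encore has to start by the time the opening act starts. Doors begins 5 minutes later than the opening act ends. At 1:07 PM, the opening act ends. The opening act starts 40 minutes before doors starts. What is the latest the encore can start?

12:32 PM

Doors starts at 1:07 PM + 5 min = 1:12 PM.
The opening act starts at 1:12 PM − 40 min = 12:32 PM.
The encore is bounded by the opening act, so the latest it can start is 12:32 PM.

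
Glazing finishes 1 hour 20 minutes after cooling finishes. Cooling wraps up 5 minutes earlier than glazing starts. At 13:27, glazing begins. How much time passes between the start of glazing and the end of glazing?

Cooling ends at 13:27 − 5 min = 13:22.
Glazing ends at 13:22 + 80 min = 14:42.
From 13:27 to 14:42 is 1 hour 15 minutes.

1 hour 15 minutes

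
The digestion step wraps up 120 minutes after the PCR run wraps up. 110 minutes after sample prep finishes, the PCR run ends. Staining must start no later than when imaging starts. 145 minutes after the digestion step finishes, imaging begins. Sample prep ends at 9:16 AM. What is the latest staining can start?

The PCR run ends at 9:16 AM + 110 min = 11:06 AM.
The digestion step ends at 11:06 AM + 120 min = 1:06 PM.
Imaging starts at 1:06 PM + 145 min = 3:31 PM.
Staining is bounded by imaging, so the latest it can start is 3:31 PM.

3:31 PM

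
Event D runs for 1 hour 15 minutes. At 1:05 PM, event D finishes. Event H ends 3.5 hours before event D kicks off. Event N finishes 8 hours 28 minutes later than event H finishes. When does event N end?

Event D starts at 1:05 PM − 75 min = 11:50 AM.
Event H ends at 11:50 AM − 210 min = 8:20 AM.
Event N ends at 8:20 AM + 508 min = 4:48 PM.

4:48 PM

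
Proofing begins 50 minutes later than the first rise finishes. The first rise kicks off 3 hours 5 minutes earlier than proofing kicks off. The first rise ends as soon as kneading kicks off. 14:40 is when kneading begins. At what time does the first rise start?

The first rise ends at 14:40.
Proofing starts at 14:40 + 50 min = 15:30.
The first rise starts at 15:30 − 185 min = 12:25.

12:25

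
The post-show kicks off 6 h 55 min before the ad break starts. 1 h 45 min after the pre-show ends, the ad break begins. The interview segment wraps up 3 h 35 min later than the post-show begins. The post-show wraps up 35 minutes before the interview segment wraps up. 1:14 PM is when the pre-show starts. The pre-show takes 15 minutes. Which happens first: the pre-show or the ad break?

the pre-show

The pre-show ends at 1:14 PM + 15 min = 1:29 PM.
The ad break starts at 1:29 PM + 105 min = 3:14 PM.
The pre-show starts at 1:14 PM and the ad break starts at 3:14 PM, so the pre-show is first.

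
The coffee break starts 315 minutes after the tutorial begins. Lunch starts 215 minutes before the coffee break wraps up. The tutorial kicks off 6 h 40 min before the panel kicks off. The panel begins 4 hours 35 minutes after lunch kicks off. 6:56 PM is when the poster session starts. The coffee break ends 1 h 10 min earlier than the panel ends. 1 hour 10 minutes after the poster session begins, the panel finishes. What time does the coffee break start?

6:31 PM

The panel ends at 6:56 PM + 70 min = 8:06 PM.
The coffee break ends at 8:06 PM − 70 min = 6:56 PM.
Lunch starts at 6:56 PM − 215 min = 3:21 PM.
The panel starts at 3:21 PM + 275 min = 7:56 PM.
The tutorial starts at 7:56 PM − 400 min = 1:16 PM.
The coffee break starts at 1:16 PM + 315 min = 6:31 PM.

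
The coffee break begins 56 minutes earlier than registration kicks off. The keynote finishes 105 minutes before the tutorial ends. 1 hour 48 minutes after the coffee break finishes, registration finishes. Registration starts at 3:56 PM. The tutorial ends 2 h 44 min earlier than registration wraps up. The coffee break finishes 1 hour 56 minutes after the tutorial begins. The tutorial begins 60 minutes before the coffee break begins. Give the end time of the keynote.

1:15 PM

The coffee break starts at 3:56 PM − 56 min = 3:00 PM.
The tutorial starts at 3:00 PM − 60 min = 2:00 PM.
The coffee break ends at 2:00 PM + 116 min = 3:56 PM.
Registration ends at 3:56 PM + 108 min = 5:44 PM.
The tutorial ends at 5:44 PM − 164 min = 3:00 PM.
The keynote ends at 3:00 PM − 105 min = 1:15 PM.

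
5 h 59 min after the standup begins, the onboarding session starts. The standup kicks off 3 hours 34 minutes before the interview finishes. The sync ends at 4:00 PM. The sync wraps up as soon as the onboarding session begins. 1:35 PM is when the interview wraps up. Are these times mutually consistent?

The standup starts at 1:35 PM − 214 min = 10:01 AM.
The onboarding session starts at 10:01 AM + 359 min = 4:00 PM.
So the sync ends at 4:00 PM.
That matches the stated 4:00 PM, so the schedule is consistent.

Yes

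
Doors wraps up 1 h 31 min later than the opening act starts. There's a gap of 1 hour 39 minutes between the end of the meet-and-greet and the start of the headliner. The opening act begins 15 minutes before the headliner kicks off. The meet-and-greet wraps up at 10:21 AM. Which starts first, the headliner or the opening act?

the opening act

The headliner starts at 10:21 AM + 99 min = 12:00 PM.
The opening act starts at 12:00 PM − 15 min = 11:45 AM.
The headliner starts at 12:00 PM and the opening act starts at 11:45 AM, so the opening act is first.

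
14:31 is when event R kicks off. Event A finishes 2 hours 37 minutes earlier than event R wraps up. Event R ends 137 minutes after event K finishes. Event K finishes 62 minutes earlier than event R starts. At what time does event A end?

Event K ends at 14:31 − 62 min = 13:29.
Event R ends at 13:29 + 137 min = 15:46.
Event A ends at 15:46 − 157 min = 13:09.

13:09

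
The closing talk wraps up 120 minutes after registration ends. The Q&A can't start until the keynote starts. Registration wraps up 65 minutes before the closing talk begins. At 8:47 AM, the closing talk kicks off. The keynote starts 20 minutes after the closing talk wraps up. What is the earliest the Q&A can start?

10:02 AM

Registration ends at 8:47 AM − 65 min = 7:42 AM.
The closing talk ends at 7:42 AM + 120 min = 9:42 AM.
The keynote starts at 9:42 AM + 20 min = 10:02 AM.
The Q&A is bounded by the keynote, so the earliest it can start is 10:02 AM.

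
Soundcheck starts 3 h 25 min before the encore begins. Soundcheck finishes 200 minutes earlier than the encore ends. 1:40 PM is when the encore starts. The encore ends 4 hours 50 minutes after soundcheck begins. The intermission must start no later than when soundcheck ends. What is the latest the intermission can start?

Soundcheck starts at 1:40 PM − 205 min = 10:15 AM.
The encore ends at 10:15 AM + 290 min = 3:05 PM.
Soundcheck ends at 3:05 PM − 200 min = 11:45 AM.
The intermission is bounded by soundcheck, so the latest it can start is 11:45 AM.

11:45 AM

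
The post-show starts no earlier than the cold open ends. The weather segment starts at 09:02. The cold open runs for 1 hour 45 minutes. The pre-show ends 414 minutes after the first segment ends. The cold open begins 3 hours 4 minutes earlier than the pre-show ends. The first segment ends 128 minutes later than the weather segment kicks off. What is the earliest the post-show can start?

16:45

The first segment ends at 09:02 + 128 min = 11:10.
The pre-show ends at 11:10 + 414 min = 18:04.
The cold open starts at 18:04 − 184 min = 15:00.
The cold open ends at 15:00 + 105 min = 16:45.
The post-show is bounded by the cold open, so the earliest it can start is 16:45.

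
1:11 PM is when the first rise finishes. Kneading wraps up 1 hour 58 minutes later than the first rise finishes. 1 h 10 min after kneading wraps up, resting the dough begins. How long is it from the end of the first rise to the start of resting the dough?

Kneading ends at 1:11 PM + 118 min = 3:09 PM.
Resting the dough starts at 3:09 PM + 70 min = 4:19 PM.
From 1:11 PM to 4:19 PM is 3 h 8 min.

3 h 8 min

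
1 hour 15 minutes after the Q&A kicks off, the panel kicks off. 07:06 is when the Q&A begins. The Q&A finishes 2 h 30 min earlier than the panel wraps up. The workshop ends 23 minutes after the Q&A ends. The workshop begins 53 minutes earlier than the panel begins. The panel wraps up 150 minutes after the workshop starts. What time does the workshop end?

07:51

The panel starts at 07:06 + 75 min = 08:21.
The workshop starts at 08:21 − 53 min = 07:28.
The panel ends at 07:28 + 150 min = 09:58.
The Q&A ends at 09:58 − 150 min = 07:28.
The workshop ends at 07:28 + 23 min = 07:51.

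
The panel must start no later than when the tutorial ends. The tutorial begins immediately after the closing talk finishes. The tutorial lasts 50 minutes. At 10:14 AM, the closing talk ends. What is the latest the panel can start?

11:04 AM

The tutorial starts at 10:14 AM.
The tutorial ends at 10:14 AM + 50 min = 11:04 AM.
The panel is bounded by the tutorial, so the latest it can start is 11:04 AM.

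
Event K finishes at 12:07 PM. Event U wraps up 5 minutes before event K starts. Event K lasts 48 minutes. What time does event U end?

11:14 AM

Event K starts at 12:07 PM − 48 min = 11:19 AM.
Event U ends at 11:19 AM − 5 min = 11:14 AM.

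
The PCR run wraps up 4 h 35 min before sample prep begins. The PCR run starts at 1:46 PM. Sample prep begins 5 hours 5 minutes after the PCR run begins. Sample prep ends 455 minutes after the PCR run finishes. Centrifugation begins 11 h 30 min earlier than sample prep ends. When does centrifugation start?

10:21 AM

Sample prep starts at 1:46 PM + 305 min = 6:51 PM.
The PCR run ends at 6:51 PM − 275 min = 2:16 PM.
Sample prep ends at 2:16 PM + 455 min = 9:51 PM.
Centrifugation starts at 9:51 PM − 690 min = 10:21 AM.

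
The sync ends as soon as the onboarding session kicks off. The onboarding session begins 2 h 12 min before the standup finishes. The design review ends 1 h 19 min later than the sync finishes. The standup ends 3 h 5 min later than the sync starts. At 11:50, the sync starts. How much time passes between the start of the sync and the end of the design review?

The standup ends at 11:50 + 185 min = 14:55.
The onboarding session starts at 14:55 − 132 min = 12:43.
So the sync ends at 12:43.
The design review ends at 12:43 + 79 min = 14:02.
From 11:50 to 14:02 is 132 minutes.

132 minutes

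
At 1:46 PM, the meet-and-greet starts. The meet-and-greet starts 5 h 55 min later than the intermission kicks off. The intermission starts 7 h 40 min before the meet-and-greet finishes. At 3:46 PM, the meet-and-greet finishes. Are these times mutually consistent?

The intermission starts at 3:46 PM − 460 min = 8:06 AM.
The meet-and-greet starts at 8:06 AM + 355 min = 2:01 PM.
But the meet-and-greet is also said to start at 1:46 PM — a 15-minute conflict.

No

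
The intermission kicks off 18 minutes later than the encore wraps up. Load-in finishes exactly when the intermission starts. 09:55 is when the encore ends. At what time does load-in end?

10:13

The intermission starts at 09:55 + 18 min = 10:13.
So load-in ends at 10:13.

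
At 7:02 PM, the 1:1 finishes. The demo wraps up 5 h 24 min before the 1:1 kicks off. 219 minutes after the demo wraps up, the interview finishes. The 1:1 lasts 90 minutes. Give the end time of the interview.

The 1:1 starts at 7:02 PM − 90 min = 5:32 PM.
The demo ends at 5:32 PM − 324 min = 12:08 PM.
The interview ends at 12:08 PM + 219 min = 3:47 PM.

3:47 PM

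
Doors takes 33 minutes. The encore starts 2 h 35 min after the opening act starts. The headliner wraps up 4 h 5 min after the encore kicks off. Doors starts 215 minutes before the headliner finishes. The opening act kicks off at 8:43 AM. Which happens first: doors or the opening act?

The encore starts at 8:43 AM + 155 min = 11:18 AM.
The headliner ends at 11:18 AM + 245 min = 3:23 PM.
Doors starts at 3:23 PM − 215 min = 11:48 AM.
Doors starts at 11:48 AM and the opening act starts at 8:43 AM, so the opening act is first.

the opening act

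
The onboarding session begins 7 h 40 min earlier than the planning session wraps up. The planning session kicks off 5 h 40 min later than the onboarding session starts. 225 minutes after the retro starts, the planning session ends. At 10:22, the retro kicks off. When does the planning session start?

12:07

The planning session ends at 10:22 + 225 min = 14:07.
The onboarding session starts at 14:07 − 460 min = 06:27.
The planning session starts at 06:27 + 340 min = 12:07.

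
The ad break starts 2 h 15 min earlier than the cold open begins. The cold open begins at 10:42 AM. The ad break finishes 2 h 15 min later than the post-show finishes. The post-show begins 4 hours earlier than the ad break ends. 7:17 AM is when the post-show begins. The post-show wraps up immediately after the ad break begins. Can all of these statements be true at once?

The ad break starts at 10:42 AM − 135 min = 8:27 AM.
So the post-show ends at 8:27 AM.
The ad break ends at 8:27 AM + 135 min = 10:42 AM.
The post-show starts at 10:42 AM − 240 min = 6:42 AM.
But the post-show is also said to start at 7:17 AM — a 35-minute conflict.

No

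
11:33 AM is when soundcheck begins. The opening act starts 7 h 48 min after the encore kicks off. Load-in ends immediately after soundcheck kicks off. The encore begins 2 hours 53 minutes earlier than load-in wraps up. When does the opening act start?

4:28 PM

Load-in ends at 11:33 AM.
The encore starts at 11:33 AM − 173 min = 8:40 AM.
The opening act starts at 8:40 AM + 468 min = 4:28 PM.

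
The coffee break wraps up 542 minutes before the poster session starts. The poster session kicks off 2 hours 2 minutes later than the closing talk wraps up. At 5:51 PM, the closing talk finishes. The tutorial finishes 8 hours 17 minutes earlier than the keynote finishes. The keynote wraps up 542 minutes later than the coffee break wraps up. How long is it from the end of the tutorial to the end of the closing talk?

6 hours 15 minutes

The poster session starts at 5:51 PM + 122 min = 7:53 PM.
The coffee break ends at 7:53 PM − 542 min = 10:51 AM.
The keynote ends at 10:51 AM + 542 min = 7:53 PM.
The tutorial ends at 7:53 PM − 497 min = 11:36 AM.
From 11:36 AM to 5:51 PM is 6 hours 15 minutes.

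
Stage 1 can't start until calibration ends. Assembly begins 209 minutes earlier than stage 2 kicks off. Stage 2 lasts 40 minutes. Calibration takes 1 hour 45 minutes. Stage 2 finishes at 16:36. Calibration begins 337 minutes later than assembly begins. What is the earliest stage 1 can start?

Stage 2 starts at 16:36 − 40 min = 15:56.
Assembly starts at 15:56 − 209 min = 12:27.
Calibration starts at 12:27 + 337 min = 18:04.
Calibration ends at 18:04 + 105 min = 19:49.
Stage 1 is bounded by calibration, so the earliest it can start is 19:49.

19:49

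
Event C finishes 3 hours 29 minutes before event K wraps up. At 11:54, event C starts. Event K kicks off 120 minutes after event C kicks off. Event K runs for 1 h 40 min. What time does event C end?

Event K starts at 11:54 + 120 min = 13:54.
Event K ends at 13:54 + 100 min = 15:34.
Event C ends at 15:34 − 209 min = 12:05.

12:05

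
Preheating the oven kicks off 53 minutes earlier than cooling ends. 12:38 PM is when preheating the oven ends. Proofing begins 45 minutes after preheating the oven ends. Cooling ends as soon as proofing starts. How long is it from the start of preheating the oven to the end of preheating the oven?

8 minutes

Proofing starts at 12:38 PM + 45 min = 1:23 PM.
So cooling ends at 1:23 PM.
Preheating the oven starts at 1:23 PM − 53 min = 12:30 PM.
From 12:30 PM to 12:38 PM is 8 minutes.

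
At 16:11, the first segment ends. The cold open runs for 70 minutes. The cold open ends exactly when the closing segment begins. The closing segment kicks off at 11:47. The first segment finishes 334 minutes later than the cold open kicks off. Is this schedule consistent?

The cold open ends at 11:47.
The cold open starts at 11:47 − 70 min = 10:37.
The first segment ends at 10:37 + 334 min = 16:11.
That matches the stated 16:11, so the schedule is consistent.

Yes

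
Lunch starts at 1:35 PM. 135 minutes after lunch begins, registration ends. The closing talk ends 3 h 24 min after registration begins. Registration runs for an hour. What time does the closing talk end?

Registration ends at 1:35 PM + 135 min = 3:50 PM.
Registration starts at 3:50 PM − 60 min = 2:50 PM.
The closing talk ends at 2:50 PM + 204 min = 6:14 PM.

6:14 PM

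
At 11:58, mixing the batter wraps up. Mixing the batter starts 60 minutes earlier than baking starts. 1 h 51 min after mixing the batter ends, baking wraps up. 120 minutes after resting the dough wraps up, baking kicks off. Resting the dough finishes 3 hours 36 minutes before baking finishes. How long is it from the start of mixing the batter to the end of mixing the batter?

45 minutes

Baking ends at 11:58 + 111 min = 13:49.
Resting the dough ends at 13:49 − 216 min = 10:13.
Baking starts at 10:13 + 120 min = 12:13.
Mixing the batter starts at 12:13 − 60 min = 11:13.
From 11:13 to 11:58 is 45 minutes.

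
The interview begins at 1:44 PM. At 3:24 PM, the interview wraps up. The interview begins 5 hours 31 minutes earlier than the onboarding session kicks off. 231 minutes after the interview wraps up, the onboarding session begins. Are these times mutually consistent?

The onboarding session starts at 3:24 PM + 231 min = 7:15 PM.
The interview starts at 7:15 PM − 331 min = 1:44 PM.
That matches the stated 1:44 PM, so the schedule is consistent.

Yes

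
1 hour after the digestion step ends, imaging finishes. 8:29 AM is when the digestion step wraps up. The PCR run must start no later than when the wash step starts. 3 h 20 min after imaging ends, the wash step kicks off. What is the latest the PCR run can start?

Imaging ends at 8:29 AM + 60 min = 9:29 AM.
The wash step starts at 9:29 AM + 200 min = 12:49 PM.
The PCR run is bounded by the wash step, so the latest it can start is 12:49 PM.

12:49 PM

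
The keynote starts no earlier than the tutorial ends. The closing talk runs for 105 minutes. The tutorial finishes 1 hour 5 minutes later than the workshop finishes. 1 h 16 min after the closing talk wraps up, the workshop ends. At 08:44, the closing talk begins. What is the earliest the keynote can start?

12:50

The closing talk ends at 08:44 + 105 min = 10:29.
The workshop ends at 10:29 + 76 min = 11:45.
The tutorial ends at 11:45 + 65 min = 12:50.
The keynote is bounded by the tutorial, so the earliest it can start is 12:50.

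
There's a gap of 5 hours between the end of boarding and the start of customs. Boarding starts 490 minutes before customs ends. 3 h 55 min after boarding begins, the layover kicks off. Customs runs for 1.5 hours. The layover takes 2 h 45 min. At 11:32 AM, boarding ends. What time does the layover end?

4:32 PM

Customs starts at 11:32 AM + 300 min = 4:32 PM.
Customs ends at 4:32 PM + 90 min = 6:02 PM.
Boarding starts at 6:02 PM − 490 min = 9:52 AM.
The layover starts at 9:52 AM + 235 min = 1:47 PM.
The layover ends at 1:47 PM + 165 min = 4:32 PM.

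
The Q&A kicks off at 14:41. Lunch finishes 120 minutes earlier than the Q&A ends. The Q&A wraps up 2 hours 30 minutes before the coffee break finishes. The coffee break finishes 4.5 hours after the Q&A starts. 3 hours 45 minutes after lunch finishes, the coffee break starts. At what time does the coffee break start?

The coffee break ends at 14:41 + 270 min = 19:11.
The Q&A ends at 19:11 − 150 min = 16:41.
Lunch ends at 16:41 − 120 min = 14:41.
The coffee break starts at 14:41 + 225 min = 18:26.

18:26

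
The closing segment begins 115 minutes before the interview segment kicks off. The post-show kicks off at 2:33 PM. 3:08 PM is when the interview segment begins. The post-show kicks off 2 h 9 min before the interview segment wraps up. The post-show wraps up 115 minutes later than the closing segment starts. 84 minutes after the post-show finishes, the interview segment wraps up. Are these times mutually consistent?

No

The closing segment starts at 3:08 PM − 115 min = 1:13 PM.
The post-show ends at 1:13 PM + 115 min = 3:08 PM.
The interview segment ends at 3:08 PM + 84 min = 4:32 PM.
The post-show starts at 4:32 PM − 129 min = 2:23 PM.
But the post-show is also said to start at 2:33 PM — a 10-minute conflict.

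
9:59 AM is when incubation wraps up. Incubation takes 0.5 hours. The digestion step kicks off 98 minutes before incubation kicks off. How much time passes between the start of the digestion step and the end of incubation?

Incubation starts at 9:59 AM − 30 min = 9:29 AM.
The digestion step starts at 9:29 AM − 98 min = 7:51 AM.
From 7:51 AM to 9:59 AM is 2 h 8 min.

2 h 8 min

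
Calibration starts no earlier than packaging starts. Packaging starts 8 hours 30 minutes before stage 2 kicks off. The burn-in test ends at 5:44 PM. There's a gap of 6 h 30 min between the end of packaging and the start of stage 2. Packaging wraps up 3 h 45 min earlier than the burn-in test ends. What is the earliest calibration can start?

Packaging ends at 5:44 PM − 225 min = 1:59 PM.
Stage 2 starts at 1:59 PM + 390 min = 8:29 PM.
Packaging starts at 8:29 PM − 510 min = 11:59 AM.
Calibration is bounded by packaging, so the earliest it can start is 11:59 AM.

11:59 AM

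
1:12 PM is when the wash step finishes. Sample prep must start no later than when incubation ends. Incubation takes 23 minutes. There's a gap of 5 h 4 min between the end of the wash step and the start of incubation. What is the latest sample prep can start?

6:39 PM

Incubation starts at 1:12 PM + 304 min = 6:16 PM.
Incubation ends at 6:16 PM + 23 min = 6:39 PM.
Sample prep is bounded by incubation, so the latest it can start is 6:39 PM.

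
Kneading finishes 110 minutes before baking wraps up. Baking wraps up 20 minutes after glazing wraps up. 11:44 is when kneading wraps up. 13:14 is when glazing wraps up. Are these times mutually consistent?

Yes

Baking ends at 13:14 + 20 min = 13:34.
Kneading ends at 13:34 − 110 min = 11:44.
That matches the stated 11:44, so the schedule is consistent.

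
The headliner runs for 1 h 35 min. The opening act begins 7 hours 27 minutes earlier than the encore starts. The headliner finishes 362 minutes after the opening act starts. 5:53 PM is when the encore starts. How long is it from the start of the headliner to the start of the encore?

180 minutes

The opening act starts at 5:53 PM − 447 min = 10:26 AM.
The headliner ends at 10:26 AM + 362 min = 4:28 PM.
The headliner starts at 4:28 PM − 95 min = 2:53 PM.
From 2:53 PM to 5:53 PM is 180 minutes.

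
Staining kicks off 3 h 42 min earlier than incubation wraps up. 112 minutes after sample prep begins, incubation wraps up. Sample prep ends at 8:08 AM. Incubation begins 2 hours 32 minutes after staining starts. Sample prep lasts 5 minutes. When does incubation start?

8:45 AM

Sample prep starts at 8:08 AM − 5 min = 8:03 AM.
Incubation ends at 8:03 AM + 112 min = 9:55 AM.
Staining starts at 9:55 AM − 222 min = 6:13 AM.
Incubation starts at 6:13 AM + 152 min = 8:45 AM.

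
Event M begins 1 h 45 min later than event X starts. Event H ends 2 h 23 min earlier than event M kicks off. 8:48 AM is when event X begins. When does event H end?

8:10 AM

Event M starts at 8:48 AM + 105 min = 10:33 AM.
Event H ends at 10:33 AM − 143 min = 8:10 AM.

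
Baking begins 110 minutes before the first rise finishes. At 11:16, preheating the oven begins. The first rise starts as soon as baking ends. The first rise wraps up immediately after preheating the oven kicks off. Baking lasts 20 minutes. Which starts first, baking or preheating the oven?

baking

The first rise ends at 11:16.
Baking starts at 11:16 − 110 min = 09:26.
Baking starts at 09:26 and preheating the oven starts at 11:16, so baking is first.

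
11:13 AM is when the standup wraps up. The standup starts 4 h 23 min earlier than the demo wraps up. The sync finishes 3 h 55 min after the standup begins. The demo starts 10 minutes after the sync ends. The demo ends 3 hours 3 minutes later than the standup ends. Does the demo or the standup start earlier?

The demo ends at 11:13 AM + 183 min = 2:16 PM.
The standup starts at 2:16 PM − 263 min = 9:53 AM.
The sync ends at 9:53 AM + 235 min = 1:48 PM.
The demo starts at 1:48 PM + 10 min = 1:58 PM.
The demo starts at 1:58 PM and the standup starts at 9:53 AM, so the standup is first.

the standup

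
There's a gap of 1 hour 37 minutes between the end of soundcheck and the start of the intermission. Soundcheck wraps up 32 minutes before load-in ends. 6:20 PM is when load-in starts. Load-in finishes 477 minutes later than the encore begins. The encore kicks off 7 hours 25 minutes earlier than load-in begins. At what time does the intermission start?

The encore starts at 6:20 PM − 445 min = 10:55 AM.
Load-in ends at 10:55 AM + 477 min = 6:52 PM.
Soundcheck ends at 6:52 PM − 32 min = 6:20 PM.
The intermission starts at 6:20 PM + 97 min = 7:57 PM.

7:57 PM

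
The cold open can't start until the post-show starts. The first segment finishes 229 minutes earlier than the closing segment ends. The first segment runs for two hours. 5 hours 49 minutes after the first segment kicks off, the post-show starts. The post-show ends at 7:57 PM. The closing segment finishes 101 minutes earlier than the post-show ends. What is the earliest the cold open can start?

6:16 PM

The closing segment ends at 7:57 PM − 101 min = 6:16 PM.
The first segment ends at 6:16 PM − 229 min = 2:27 PM.
The first segment starts at 2:27 PM − 120 min = 12:27 PM.
The post-show starts at 12:27 PM + 349 min = 6:16 PM.
The cold open is bounded by the post-show, so the earliest it can start is 6:16 PM.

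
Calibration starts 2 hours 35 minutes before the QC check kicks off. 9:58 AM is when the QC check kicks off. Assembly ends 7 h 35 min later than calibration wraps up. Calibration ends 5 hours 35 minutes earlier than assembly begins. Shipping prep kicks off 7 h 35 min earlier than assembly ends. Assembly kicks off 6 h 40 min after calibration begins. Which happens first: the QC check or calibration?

Calibration starts at 9:58 AM − 155 min = 7:23 AM.
The QC check starts at 9:58 AM and calibration starts at 7:23 AM, so calibration is first.

calibration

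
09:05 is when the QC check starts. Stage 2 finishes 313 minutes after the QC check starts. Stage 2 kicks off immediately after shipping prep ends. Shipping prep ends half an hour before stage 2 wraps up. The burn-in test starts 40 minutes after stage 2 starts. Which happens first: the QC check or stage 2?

Stage 2 ends at 09:05 + 313 min = 14:18.
Shipping prep ends at 14:18 − 30 min = 13:48.
So stage 2 starts at 13:48.
The QC check starts at 09:05 and stage 2 starts at 13:48, so the QC check is first.

the QC check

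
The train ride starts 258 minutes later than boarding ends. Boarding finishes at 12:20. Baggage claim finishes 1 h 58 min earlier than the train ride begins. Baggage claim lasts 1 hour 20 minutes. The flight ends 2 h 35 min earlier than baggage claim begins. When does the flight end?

The train ride starts at 12:20 + 258 min = 16:38.
Baggage claim ends at 16:38 − 118 min = 14:40.
Baggage claim starts at 14:40 − 80 min = 13:20.
The flight ends at 13:20 − 155 min = 10:45.

10:45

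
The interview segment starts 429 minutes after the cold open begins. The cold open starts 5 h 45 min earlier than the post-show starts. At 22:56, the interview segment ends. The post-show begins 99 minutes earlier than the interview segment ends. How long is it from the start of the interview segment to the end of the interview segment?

15 minutes

The post-show starts at 22:56 − 99 min = 21:17.
The cold open starts at 21:17 − 345 min = 15:32.
The interview segment starts at 15:32 + 429 min = 22:41.
From 22:41 to 22:56 is 15 minutes.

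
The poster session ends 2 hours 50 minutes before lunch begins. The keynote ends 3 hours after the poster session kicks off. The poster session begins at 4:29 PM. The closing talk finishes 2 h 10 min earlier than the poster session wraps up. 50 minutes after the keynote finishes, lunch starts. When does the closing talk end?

The keynote ends at 4:29 PM + 180 min = 7:29 PM.
Lunch starts at 7:29 PM + 50 min = 8:19 PM.
The poster session ends at 8:19 PM − 170 min = 5:29 PM.
The closing talk ends at 5:29 PM − 130 min = 3:19 PM.

3:19 PM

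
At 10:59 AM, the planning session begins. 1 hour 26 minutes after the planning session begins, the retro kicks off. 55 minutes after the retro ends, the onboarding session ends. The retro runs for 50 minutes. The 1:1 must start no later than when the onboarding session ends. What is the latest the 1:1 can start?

The retro starts at 10:59 AM + 86 min = 12:25 PM.
The retro ends at 12:25 PM + 50 min = 1:15 PM.
The onboarding session ends at 1:15 PM + 55 min = 2:10 PM.
The 1:1 is bounded by the onboarding session, so the latest it can start is 2:10 PM.

2:10 PM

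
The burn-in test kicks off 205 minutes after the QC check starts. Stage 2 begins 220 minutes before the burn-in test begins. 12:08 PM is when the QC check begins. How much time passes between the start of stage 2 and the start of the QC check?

15 minutes

The burn-in test starts at 12:08 PM + 205 min = 3:33 PM.
Stage 2 starts at 3:33 PM − 220 min = 11:53 AM.
From 11:53 AM to 12:08 PM is 15 minutes.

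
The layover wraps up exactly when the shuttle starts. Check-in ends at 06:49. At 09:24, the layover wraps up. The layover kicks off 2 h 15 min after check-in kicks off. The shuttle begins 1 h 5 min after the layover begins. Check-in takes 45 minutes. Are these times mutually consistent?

Check-in starts at 06:49 − 45 min = 06:04.
The layover starts at 06:04 + 135 min = 08:19.
The shuttle starts at 08:19 + 65 min = 09:24.
So the layover ends at 09:24.
That matches the stated 09:24, so the schedule is consistent.

Yes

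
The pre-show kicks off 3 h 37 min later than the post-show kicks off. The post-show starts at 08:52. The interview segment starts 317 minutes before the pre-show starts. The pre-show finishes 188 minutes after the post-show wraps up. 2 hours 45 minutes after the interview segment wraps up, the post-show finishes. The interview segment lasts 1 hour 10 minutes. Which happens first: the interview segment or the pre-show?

the interview segment

The pre-show starts at 08:52 + 217 min = 12:29.
The interview segment starts at 12:29 − 317 min = 07:12.
The interview segment starts at 07:12 and the pre-show starts at 12:29, so the interview segment is first.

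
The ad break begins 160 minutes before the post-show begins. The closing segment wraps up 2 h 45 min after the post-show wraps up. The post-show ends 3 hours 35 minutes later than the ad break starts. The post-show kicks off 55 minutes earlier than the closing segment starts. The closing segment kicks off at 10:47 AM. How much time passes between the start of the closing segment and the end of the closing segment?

The post-show starts at 10:47 AM − 55 min = 9:52 AM.
The ad break starts at 9:52 AM − 160 min = 7:12 AM.
The post-show ends at 7:12 AM + 215 min = 10:47 AM.
The closing segment ends at 10:47 AM + 165 min = 1:32 PM.
From 10:47 AM to 1:32 PM is 165 minutes.

165 minutes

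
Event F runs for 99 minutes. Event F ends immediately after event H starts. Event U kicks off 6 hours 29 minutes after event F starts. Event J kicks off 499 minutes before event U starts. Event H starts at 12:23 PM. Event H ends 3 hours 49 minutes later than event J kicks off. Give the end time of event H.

12:43 PM

Event F ends at 12:23 PM.
Event F starts at 12:23 PM − 99 min = 10:44 AM.
Event U starts at 10:44 AM + 389 min = 5:13 PM.
Event J starts at 5:13 PM − 499 min = 8:54 AM.
Event H ends at 8:54 AM + 229 min = 12:43 PM.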